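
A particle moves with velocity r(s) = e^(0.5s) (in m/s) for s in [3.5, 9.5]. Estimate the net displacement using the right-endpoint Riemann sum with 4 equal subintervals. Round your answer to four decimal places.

312.2329

Δs = (9.5 − 3.5)/4 = 1.5.
Right endpoints: 5, 6.5, 8, 9.5.
r(5) ≈ 12.1825, r(6.5) ≈ 25.7903, r(8) ≈ 54.5982, r(9.5) ≈ 115.5843.
Sum = Δs · [r(5) + r(6.5) + r(8) + r(9.5)].
Sum ≈ 312.2329.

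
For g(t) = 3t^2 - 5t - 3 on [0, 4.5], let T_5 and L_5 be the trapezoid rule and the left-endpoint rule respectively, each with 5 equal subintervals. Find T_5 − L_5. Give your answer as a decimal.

T_5 = 28.8225.
L_5 = 11.61.
T_5 − L_5 = 17.2125.

17.2125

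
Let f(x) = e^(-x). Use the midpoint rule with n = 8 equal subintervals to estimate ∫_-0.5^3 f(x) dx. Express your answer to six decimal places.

1.586253

Δx = (3 − (-0.5))/8 = 0.4375.
Midpoints: -0.28125, 0.15625, 0.59375, 1.03125, 1.46875, 1.90625, 2.34375, 2.78125.
f(-0.28125) ≈ 1.324785, f(0.15625) ≈ 0.855345, f(0.59375) ≈ 0.552252, f(1.03125) ≈ 0.356561, f(1.46875) ≈ 0.230213, f(1.90625) ≈ 0.148637, f(2.34375) ≈ 0.095967, f(2.78125) ≈ 0.061961.
Sum = Δx · [f(-0.28125) + f(0.15625) + f(0.59375) + ...].
Sum ≈ 1.586253.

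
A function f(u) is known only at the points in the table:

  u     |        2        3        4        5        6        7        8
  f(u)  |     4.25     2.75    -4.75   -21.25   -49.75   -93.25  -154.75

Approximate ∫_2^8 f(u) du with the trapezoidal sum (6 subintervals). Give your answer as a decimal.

Δu = 1.
T_6 = (1/2)·[4.25 + 2·2.75 + 2·(-4.75) + 2·(-21.25) + 2·(-49.75) + 2·(-93.25) + (-154.75)] = -241.5.

-241.5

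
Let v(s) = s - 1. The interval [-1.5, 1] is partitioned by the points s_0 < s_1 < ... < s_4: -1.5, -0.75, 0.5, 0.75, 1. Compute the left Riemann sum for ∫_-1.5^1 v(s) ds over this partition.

-4.25

Subinterval widths: 0.75, 1.25, 0.25, 0.25.
Left endpoints: -1.5, -0.75, 0.5, 0.75.
v(-1.5) = -2.5, v(-0.75) = -1.75, v(0.5) = -0.5, v(0.75) = -0.25.
Sum = Σ Δs_i · v(s_i).
Sum = -4.25.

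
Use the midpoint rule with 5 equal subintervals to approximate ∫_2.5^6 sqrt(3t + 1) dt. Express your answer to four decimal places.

Δt = (6 − 2.5)/5 = 0.7.
Midpoints: 2.85, 3.55, 4.25, 4.95, 5.65.
f(2.85) ≈ 3.0903, f(3.55) ≈ 3.4132, f(4.25) ≈ 3.7081, f(4.95) ≈ 3.9812, f(5.65) ≈ 4.2367.
Sum = Δt · [f(2.85) + f(3.55) + f(4.25) + f(4.95) + f(5.65)].
Sum ≈ 12.9007.

12.9007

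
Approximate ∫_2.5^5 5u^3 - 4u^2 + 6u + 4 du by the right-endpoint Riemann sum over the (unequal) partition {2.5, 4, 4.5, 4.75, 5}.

Subinterval widths: 1.5, 0.5, 0.25, 0.25.
Right endpoints: 4, 4.5, 4.75, 5.
f(4) = 284, f(4.5) = 405.625, f(4.75) = 478.109375, f(5) = 559.
Sum = Σ Δu_i · f(u_i).
Sum = 888.08984375.

888.08984375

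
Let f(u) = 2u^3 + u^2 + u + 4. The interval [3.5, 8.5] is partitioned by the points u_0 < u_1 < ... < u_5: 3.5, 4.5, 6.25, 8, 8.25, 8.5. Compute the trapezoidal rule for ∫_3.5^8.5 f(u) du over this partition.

Subinterval widths: 1, 1.75, 1.75, 0.25, 0.25.
f(3.5) = 105.5, f(4.5) = 211, f(6.25) = 537.59375, f(8) = 1100, f(8.25) = 1203.34375, f(8.5) = 1313.
On each subinterval the trapezoid contributes (Δu_i/2)·[f(u_{i-1}) + f(u_i)].
Sum = 2848.625.

2848.625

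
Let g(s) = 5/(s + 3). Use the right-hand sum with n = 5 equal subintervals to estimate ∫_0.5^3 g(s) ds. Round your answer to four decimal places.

Δs = (3 − 0.5)/5 = 0.5.
Right endpoints: 1, 1.5, 2, 2.5, 3.
g(1) = 1.25, g(1.5) = 10/9, g(2) = 1, g(2.5) = 10/11, g(3) = 5/6.
Sum = Δs · [g(1) + g(1.5) + g(2) + g(2.5) + g(3)].
Sum ≈ 2.5518.

2.5518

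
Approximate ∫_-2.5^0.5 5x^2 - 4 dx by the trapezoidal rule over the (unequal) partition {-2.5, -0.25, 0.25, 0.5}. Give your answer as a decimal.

Subinterval widths: 2.25, 0.5, 0.25.
f(-2.5) = 27.25, f(-0.25) = -3.6875, f(0.25) = -3.6875, f(0.5) = -2.75.
On each subinterval the trapezoid contributes (Δx_i/2)·[f(x_{i-1}) + f(x_i)].
Sum = 23.859375.

23.859375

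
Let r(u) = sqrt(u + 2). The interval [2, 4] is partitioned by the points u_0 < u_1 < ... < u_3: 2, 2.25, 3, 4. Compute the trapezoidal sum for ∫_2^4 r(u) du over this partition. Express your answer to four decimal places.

4.4621

Subinterval widths: 0.25, 0.75, 1.
r(2) ≈ 2.0000, r(2.25) ≈ 2.0616, r(3) ≈ 2.2361, r(4) ≈ 2.4495.
On each subinterval the trapezoid contributes (Δu_i/2)·[r(u_{i-1}) + r(u_i)].
Sum ≈ 4.4621.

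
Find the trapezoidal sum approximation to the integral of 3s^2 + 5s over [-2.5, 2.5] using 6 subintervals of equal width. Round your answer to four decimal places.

32.9861

Δs = (2.5 − (-2.5))/6 = 5/6.
f(-2.5) = 6.25, f(-5/3) = 0, f(-5/6) = -25/12, f(0) = 0, f(5/6) = 6.25, f(5/3) = 50/3, f(2.5) = 31.25.
T_6 = (Δs/2)·[f(s_0) + 2f(s_1) + ... + 2f(s_{5}) + f(s_6)].
Sum ≈ 32.9861.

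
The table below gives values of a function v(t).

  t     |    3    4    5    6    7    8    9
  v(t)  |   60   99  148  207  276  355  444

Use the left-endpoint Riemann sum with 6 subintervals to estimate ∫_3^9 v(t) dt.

Δt = 1.
Sum = 1·[60 + 99 + 148 + 207 + 276 + 355] = 1145.

1145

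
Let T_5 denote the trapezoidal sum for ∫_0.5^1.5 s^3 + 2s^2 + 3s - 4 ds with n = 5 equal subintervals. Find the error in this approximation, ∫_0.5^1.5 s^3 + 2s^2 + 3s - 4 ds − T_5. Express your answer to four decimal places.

-0.0333

Exact integral: ∫_0.5^1.5 f(s) ds ≈ 2.416667.
T_5 = 2.45.
Error ≈ 2.416667 − 2.45 ≈ -0.0333.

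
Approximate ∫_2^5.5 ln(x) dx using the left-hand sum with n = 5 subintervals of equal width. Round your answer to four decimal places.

Δx = (5.5 − 2)/5 = 0.7.
Left endpoints: 2, 2.7, 3.4, 4.1, 4.8.
f(2) ≈ 0.6931, f(2.7) ≈ 0.9933, f(3.4) ≈ 1.2238, f(4.1) ≈ 1.4110, f(4.8) ≈ 1.5686.
Sum = Δx · [f(2) + f(2.7) + f(3.4) + f(4.1) + f(4.8)].
Sum ≈ 4.1228.

4.1228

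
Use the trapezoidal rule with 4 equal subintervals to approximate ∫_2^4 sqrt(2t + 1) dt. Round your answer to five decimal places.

Δt = (4 − 2)/4 = 0.5.
f(2) ≈ 2.23607, f(2.5) ≈ 2.44949, f(3) ≈ 2.64575, f(3.5) ≈ 2.82843, f(4) ≈ 3.00000.
T_4 = (Δt/2)·[f(t_0) + 2f(t_1) + 2f(t_2) + 2f(t_3) + f(t_4)].
Sum ≈ 5.27085.

5.27085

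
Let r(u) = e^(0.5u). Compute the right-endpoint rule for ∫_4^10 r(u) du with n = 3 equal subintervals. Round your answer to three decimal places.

446.194

Δu = (10 − 4)/3 = 2.
Right endpoints: 6, 8, 10.
r(6) ≈ 20.086, r(8) ≈ 54.598, r(10) ≈ 148.413.
Sum = Δu · [r(6) + r(8) + r(10)].
Sum ≈ 446.194.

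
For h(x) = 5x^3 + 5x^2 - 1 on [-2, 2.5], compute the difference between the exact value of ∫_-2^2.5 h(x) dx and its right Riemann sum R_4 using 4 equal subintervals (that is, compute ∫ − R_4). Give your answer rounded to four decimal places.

Exact integral: ∫_-2^2.5 h(x) dx = 63.703125.
R_4 ≈ 144.782227.
Error ≈ 63.703125 − 144.782227 ≈ -81.0791.

-81.0791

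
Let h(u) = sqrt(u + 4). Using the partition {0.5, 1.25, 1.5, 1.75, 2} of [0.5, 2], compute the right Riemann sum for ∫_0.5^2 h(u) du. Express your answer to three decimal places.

3.517

Subinterval widths: 0.75, 0.25, 0.25, 0.25.
Right endpoints: 1.25, 1.5, 1.75, 2.
h(1.25) ≈ 2.291, h(1.5) ≈ 2.345, h(1.75) ≈ 2.398, h(2) ≈ 2.449.
Sum = Σ Δu_i · h(u_i).
Sum ≈ 3.517.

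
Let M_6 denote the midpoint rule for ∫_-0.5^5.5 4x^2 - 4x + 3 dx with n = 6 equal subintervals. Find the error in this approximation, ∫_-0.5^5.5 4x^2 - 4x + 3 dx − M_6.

2

Exact integral: ∫_-0.5^5.5 f(x) dx = 180.
M_6 = 178.
Error = 180 − 178 = 2.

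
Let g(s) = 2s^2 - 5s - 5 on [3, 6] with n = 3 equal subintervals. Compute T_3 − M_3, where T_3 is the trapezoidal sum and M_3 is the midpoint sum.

1.5

T_3 = 44.5.
M_3 = 43.
T_3 − M_3 = 1.5.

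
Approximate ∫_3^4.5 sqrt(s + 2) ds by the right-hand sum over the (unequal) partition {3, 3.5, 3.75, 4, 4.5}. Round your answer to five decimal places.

Subinterval widths: 0.5, 0.25, 0.25, 0.5.
Right endpoints: 3.5, 3.75, 4, 4.5.
f(3.5) ≈ 2.34521, f(3.75) ≈ 2.39792, f(4) ≈ 2.44949, f(4.5) ≈ 2.54951.
Sum = Σ Δs_i · f(s_i).
Sum ≈ 3.65921.

3.65921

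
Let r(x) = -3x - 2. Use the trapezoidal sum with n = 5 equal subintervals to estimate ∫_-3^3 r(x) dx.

Δx = (3 − (-3))/5 = 1.2.
r(-3) = 7, r(-1.8) = 3.4, r(-0.6) = -0.2, r(0.6) = -3.8, r(1.8) = -7.4, r(3) = -11.
T_5 = (Δx/2)·[r(x_0) + 2r(x_1) + ... + 2r(x_{4}) + r(x_5)].
Sum = -12.

-12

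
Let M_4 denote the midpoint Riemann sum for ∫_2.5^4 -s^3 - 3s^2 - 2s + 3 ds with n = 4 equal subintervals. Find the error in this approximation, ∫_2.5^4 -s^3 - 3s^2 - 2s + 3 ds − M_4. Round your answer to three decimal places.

Exact integral: ∫_2.5^4 f(s) ds = -107.859375.
M_4 ≈ -107.63525.
Error ≈ -107.859375 − (-107.63525) ≈ -0.224.

-0.224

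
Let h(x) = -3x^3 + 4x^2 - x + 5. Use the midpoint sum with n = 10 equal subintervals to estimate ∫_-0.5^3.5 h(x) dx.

Δx = (3.5 − (-0.5))/10 = 0.4.
Midpoints: -0.3, 0.1, 0.5, 0.9, 1.3, 1.7, 2.1, 2.5, 2.9, 3.3.
h(-0.3) = 5.741, h(0.1) = 4.937, h(0.5) = 5.125, h(0.9) = 5.153, h(1.3) = 3.869, h(1.7) = 0.121, h(2.1) = -7.243, h(2.5) = -19.375, h(2.9) = -37.427, h(3.3) = -62.551.
Sum = Δx · [h(-0.3) + h(0.1) + h(0.5) + ...].
Sum = -40.66.

-40.66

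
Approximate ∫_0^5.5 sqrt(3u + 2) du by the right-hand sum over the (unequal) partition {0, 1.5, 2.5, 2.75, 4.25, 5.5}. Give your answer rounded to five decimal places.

18.84417

Subinterval widths: 1.5, 1, 0.25, 1.5, 1.25.
Right endpoints: 1.5, 2.5, 2.75, 4.25, 5.5.
f(1.5) ≈ 2.54951, f(2.5) ≈ 3.08221, f(2.75) ≈ 3.20156, f(4.25) ≈ 3.84057, f(5.5) ≈ 4.30116.
Sum = Σ Δu_i · f(u_i).
Sum ≈ 18.84417.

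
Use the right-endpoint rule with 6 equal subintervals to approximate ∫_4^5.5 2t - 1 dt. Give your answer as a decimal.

13.125

Δt = (5.5 − 4)/6 = 0.25.
Right endpoints: 4.25, 4.5, 4.75, 5, 5.25, 5.5.
f(4.25) = 7.5, f(4.5) = 8, f(4.75) = 8.5, f(5) = 9, f(5.25) = 9.5, f(5.5) = 10.
Sum = Δt · [f(4.25) + f(4.5) + f(4.75) + ...].
Sum = 13.125.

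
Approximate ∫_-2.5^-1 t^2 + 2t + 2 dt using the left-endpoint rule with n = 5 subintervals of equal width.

2.985

Δt = (-1 − (-2.5))/5 = 0.3.
Left endpoints: -2.5, -2.2, -1.9, -1.6, -1.3.
f(-2.5) = 3.25, f(-2.2) = 2.44, f(-1.9) = 1.81, f(-1.6) = 1.36, f(-1.3) = 1.09.
Sum = Δt · [f(-2.5) + f(-2.2) + f(-1.9) + f(-1.6) + f(-1.3)].
Sum = 2.985.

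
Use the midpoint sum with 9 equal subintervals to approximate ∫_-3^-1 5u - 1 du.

Δu = (-1 − (-3))/9 = 2/9.
Midpoints: -26/9, -8/3, -22/9, -20/9, -2, -16/9, -14/9, -4/3, -10/9.
f(-26/9) = -139/9, f(-8/3) = -43/3, f(-22/9) = -119/9, f(-20/9) = -109/9, f(-2) = -11, f(-16/9) = -89/9, f(-14/9) = -79/9, f(-4/3) = -23/3, f(-10/9) = -59/9.
Sum = Δu · [f(-26/9) + f(-8/3) + f(-22/9) + ...].
Sum = -22.

-22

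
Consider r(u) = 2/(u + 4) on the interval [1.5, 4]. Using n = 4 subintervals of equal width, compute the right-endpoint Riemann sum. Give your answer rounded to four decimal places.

0.7150

Δu = (4 − 1.5)/4 = 0.625.
Right endpoints: 2.125, 2.75, 3.375, 4.
r(2.125) = 16/49, r(2.75) = 8/27, r(3.375) = 16/59, r(4) = 0.25.
Sum = Δu · [r(2.125) + r(2.75) + r(3.375) + r(4)].
Sum ≈ 0.7150.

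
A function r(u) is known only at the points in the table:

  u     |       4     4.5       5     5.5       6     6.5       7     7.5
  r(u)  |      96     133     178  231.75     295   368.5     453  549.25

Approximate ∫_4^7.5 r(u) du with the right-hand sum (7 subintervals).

1104.25

Δu = 0.5.
Sum = 0.5·[133 + 178 + 231.75 + 295 + 368.5 + 453 + 549.25] = 1104.25.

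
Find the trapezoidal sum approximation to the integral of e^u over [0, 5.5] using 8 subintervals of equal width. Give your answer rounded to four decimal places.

253.2157

Δu = (5.5 − 0)/8 = 0.6875.
f(0) ≈ 1.0000, f(0.6875) ≈ 1.9887, f(1.375) ≈ 3.9551, f(2.0625) ≈ 7.8656, f(2.75) ≈ 15.6426, f(3.4375) ≈ 31.1091, f(4.125) ≈ 61.8678, f(4.8125) ≈ 123.0388, f(5.5) ≈ 244.6919.
T_8 = (Δu/2)·[f(u_0) + 2f(u_1) + ... + 2f(u_{7}) + f(u_8)].
Sum ≈ 253.2157.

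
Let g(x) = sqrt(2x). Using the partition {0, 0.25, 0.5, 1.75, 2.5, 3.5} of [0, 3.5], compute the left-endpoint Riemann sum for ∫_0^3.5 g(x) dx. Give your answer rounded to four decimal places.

5.0660

Subinterval widths: 0.25, 0.25, 1.25, 0.75, 1.
Left endpoints: 0, 0.25, 0.5, 1.75, 2.5.
g(0) ≈ 0.0000, g(0.25) ≈ 0.7071, g(0.5) ≈ 1.0000, g(1.75) ≈ 1.8708, g(2.5) ≈ 2.2361.
Sum = Σ Δx_i · g(x_i).
Sum ≈ 5.0660.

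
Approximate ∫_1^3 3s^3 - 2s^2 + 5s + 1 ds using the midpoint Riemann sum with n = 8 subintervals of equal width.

Δs = (3 − 1)/8 = 0.25.
Midpoints: 1.125, 1.375, 1.625, 1.875, 2.125, 2.375, 2.625, 2.875.
f(1.125) = 4283/512, f(1.375) = 6089/512, f(1.625) = 8559/512, f(1.875) = 11837/512, f(2.125) = 16067/512, f(2.375) = 21393/512, f(2.625) = 27959/512, f(2.875) = 35909/512.
Sum = Δs · [f(1.125) + f(1.375) + f(1.625) + ...].
Sum = 64.5.

64.5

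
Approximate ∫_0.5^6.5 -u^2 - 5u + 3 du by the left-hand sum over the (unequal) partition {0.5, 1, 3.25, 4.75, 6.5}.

Subinterval widths: 0.5, 2.25, 1.5, 1.75.
Left endpoints: 0.5, 1, 3.25, 4.75.
f(0.5) = 0.25, f(1) = -3, f(3.25) = -23.8125, f(4.75) = -43.3125.
Sum = Σ Δu_i · f(u_i).
Sum = -118.140625.

-118.140625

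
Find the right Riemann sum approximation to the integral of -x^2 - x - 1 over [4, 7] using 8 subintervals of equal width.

Δx = (7 − 4)/8 = 0.375.
Right endpoints: 4.375, 4.75, 5.125, 5.5, 5.875, 6.25, 6.625, 7.
f(4.375) = -24.515625, f(4.75) = -28.3125, f(5.125) = -32.390625, f(5.5) = -36.75, f(5.875) = -41.390625, f(6.25) = -46.3125, f(6.625) = -51.515625, f(7) = -57.
Sum = Δx · [f(4.375) + f(4.75) + f(5.125) + ...].
Sum = -119.3203125.

-119.3203125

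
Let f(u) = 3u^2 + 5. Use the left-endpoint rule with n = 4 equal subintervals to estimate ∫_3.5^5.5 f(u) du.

120.25

Δu = (5.5 − 3.5)/4 = 0.5.
Left endpoints: 3.5, 4, 4.5, 5.
f(3.5) = 41.75, f(4) = 53, f(4.5) = 65.75, f(5) = 80.
Sum = Δu · [f(3.5) + f(4) + f(4.5) + f(5)].
Sum = 120.25.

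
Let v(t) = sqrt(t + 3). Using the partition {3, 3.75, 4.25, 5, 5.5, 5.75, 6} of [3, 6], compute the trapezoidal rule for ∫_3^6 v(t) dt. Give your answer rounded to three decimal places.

Subinterval widths: 0.75, 0.5, 0.75, 0.5, 0.25, 0.25.
v(3) ≈ 2.449, v(3.75) ≈ 2.598, v(4.25) ≈ 2.693, v(5) ≈ 2.828, v(5.5) ≈ 2.915, v(5.75) ≈ 2.958, v(6) ≈ 3.000.
On each subinterval the trapezoid contributes (Δt_i/2)·[v(t_{i-1}) + v(t_i)].
Sum ≈ 8.201.

8.201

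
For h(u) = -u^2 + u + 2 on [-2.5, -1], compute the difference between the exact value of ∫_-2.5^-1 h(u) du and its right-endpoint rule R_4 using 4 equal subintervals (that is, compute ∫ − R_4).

-1.23046875

Exact integral: ∫_-2.5^-1 h(u) du = -4.5.
R_4 = -3.26953125.
Error = -4.5 − (-3.26953125) = -1.23046875.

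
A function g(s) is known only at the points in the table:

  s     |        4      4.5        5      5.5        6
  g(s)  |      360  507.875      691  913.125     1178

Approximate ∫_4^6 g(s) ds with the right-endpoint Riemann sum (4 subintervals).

Δs = 0.5.
Sum = 0.5·[507.875 + 691 + 913.125 + 1178] = 1645.

1645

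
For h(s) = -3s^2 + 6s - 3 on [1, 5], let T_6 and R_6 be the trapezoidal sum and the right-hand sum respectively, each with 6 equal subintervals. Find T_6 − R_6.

T_6 ≈ -64.8888889.
R_6 ≈ -80.8888889.
T_6 − R_6 = 16.

16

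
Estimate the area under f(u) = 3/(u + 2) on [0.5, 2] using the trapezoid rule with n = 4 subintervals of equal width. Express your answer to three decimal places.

Δu = (2 − 0.5)/4 = 0.375.
f(0.5) = 1.2, f(0.875) = 24/23, f(1.25) = 12/13, f(1.625) = 24/29, f(2) = 0.75.
T_4 = (Δu/2)·[f(u_0) + 2f(u_1) + 2f(u_2) + 2f(u_3) + f(u_4)].
Sum ≈ 1.413.

1.413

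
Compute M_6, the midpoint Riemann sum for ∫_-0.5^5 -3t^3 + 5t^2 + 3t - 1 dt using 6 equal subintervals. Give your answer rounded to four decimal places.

Δt = (5 − (-0.5))/6 = 11/12.
Midpoints: -1/24, 0.875, 43/24, 65/24, 3.625, 109/24.
f(-1/24) = -5143/4608, f(0.875) = 1763/512, f(43/24) = 4871/1536, f(65/24) = -72793/4608, f(3.625) = -34471/512, f(109/24) = -253871/1536.
Sum = Δt · [f(-1/24) + f(0.875) + f(43/24) + ...].
Sum ≈ -222.6633.

-222.6633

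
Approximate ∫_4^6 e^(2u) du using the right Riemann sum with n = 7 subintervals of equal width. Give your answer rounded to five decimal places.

Δu = (6 − 4)/7 = 2/7.
Right endpoints: 30/7, 32/7, 34/7, 36/7, 38/7, 40/7, 6.
f(30/7) ≈ 5278.66536, f(32/7) ≈ 9347.43397, f(34/7) ≈ 16552.38889, f(36/7) ≈ 29310.88670, f(38/7) ≈ 51903.57022, f(40/7) ≈ 91910.58016, f(6) ≈ 162754.79142.
Sum = Δu · [f(30/7) + f(32/7) + f(34/7) + ...].
Sum ≈ 104873.80478.

104873.80478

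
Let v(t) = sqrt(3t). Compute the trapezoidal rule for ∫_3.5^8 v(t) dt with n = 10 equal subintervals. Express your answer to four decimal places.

18.5644

Δt = (8 − 3.5)/10 = 0.45.
v(3.5) ≈ 3.2404, v(3.95) ≈ 3.4424, v(4.4) ≈ 3.6332, v(4.85) ≈ 3.8144, v(5.3) ≈ 3.9875, v(5.75) ≈ 4.1533, v(6.2) ≈ 4.3128, v(6.65) ≈ 4.4665, v(7.1) ≈ 4.6152, v(7.55) ≈ 4.7592, v(8) ≈ 4.8990.
T_10 = (Δt/2)·[v(t_0) + 2v(t_1) + ... + 2v(t_{9}) + v(t_10)].
Sum ≈ 18.5644.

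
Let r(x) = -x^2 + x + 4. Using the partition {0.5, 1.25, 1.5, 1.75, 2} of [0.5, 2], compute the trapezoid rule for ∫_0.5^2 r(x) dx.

5.171875

Subinterval widths: 0.75, 0.25, 0.25, 0.25.
r(0.5) = 4.25, r(1.25) = 3.6875, r(1.5) = 3.25, r(1.75) = 2.6875, r(2) = 2.
On each subinterval the trapezoid contributes (Δx_i/2)·[r(x_{i-1}) + r(x_i)].
Sum = 5.171875.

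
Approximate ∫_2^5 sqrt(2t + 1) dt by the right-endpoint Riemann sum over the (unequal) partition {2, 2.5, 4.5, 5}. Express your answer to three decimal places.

9.208

Subinterval widths: 0.5, 2, 0.5.
Right endpoints: 2.5, 4.5, 5.
f(2.5) ≈ 2.449, f(4.5) ≈ 3.162, f(5) ≈ 3.317.
Sum = Σ Δt_i · f(t_i).
Sum ≈ 9.208.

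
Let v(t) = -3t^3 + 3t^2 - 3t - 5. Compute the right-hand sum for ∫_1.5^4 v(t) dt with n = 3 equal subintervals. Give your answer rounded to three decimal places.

-228.715

Δt = (4 − 1.5)/3 = 5/6.
Right endpoints: 7/3, 19/6, 4.
v(7/3) = -304/9, v(19/6) = -5737/72, v(4) = -161.
Sum = Δt · [v(7/3) + v(19/6) + v(4)].
Sum ≈ -228.715.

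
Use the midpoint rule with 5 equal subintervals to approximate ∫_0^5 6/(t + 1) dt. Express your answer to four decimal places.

Δt = (5 − 0)/5 = 1.
Midpoints: 0.5, 1.5, 2.5, 3.5, 4.5.
f(0.5) = 4, f(1.5) = 2.4, f(2.5) = 12/7, f(3.5) = 4/3, f(4.5) = 12/11.
Sum = Δt · [f(0.5) + f(1.5) + f(2.5) + f(3.5) + f(4.5)].
Sum ≈ 10.5385.

10.5385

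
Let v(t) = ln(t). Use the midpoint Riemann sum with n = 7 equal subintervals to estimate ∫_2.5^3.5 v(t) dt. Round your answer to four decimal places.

Δt = (3.5 − 2.5)/7 = 1/7.
Midpoints: 18/7, 19/7, 20/7, 3, 22/7, 23/7, 24/7.
v(18/7) ≈ 0.9445, v(19/7) ≈ 0.9985, v(20/7) ≈ 1.0498, v(3) ≈ 1.0986, v(22/7) ≈ 1.1451, v(23/7) ≈ 1.1896, v(24/7) ≈ 1.2321.
Sum = Δt · [v(18/7) + v(19/7) + v(20/7) + ...].
Sum ≈ 1.0940.

1.0940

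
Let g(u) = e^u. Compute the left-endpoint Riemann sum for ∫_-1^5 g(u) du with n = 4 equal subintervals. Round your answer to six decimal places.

Δu = (5 − (-1))/4 = 1.5.
Left endpoints: -1, 0.5, 2, 3.5.
g(-1) ≈ 0.367879, g(0.5) ≈ 1.648721, g(2) ≈ 7.389056, g(3.5) ≈ 33.115452.
Sum = Δu · [g(-1) + g(0.5) + g(2) + g(3.5)].
Sum ≈ 63.781663.

63.781663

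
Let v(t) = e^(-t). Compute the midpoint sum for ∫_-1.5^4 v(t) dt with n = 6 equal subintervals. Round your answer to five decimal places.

4.31085

Δt = (4 − (-1.5))/6 = 11/12.
Midpoints: -25/24, -0.125, 19/24, 41/24, 2.625, 85/24.
v(-25/24) ≈ 2.83394, v(-0.125) ≈ 1.13315, v(19/24) ≈ 0.45309, v(41/24) ≈ 0.18117, v(2.625) ≈ 0.07244, v(85/24) ≈ 0.02897.
Sum = Δt · [v(-25/24) + v(-0.125) + v(19/24) + ...].
Sum ≈ 4.31085.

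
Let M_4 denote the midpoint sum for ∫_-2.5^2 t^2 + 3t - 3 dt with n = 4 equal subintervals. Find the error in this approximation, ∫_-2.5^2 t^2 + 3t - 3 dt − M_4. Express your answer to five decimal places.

Exact integral: ∫_-2.5^2 f(t) dt = -9.
M_4 ≈ -9.4746094.
Error ≈ -9 − (-9.4746094) ≈ 0.47461.

0.47461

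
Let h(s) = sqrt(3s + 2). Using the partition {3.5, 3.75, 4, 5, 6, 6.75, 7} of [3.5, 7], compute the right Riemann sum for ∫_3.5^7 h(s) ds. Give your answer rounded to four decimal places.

15.1774

Subinterval widths: 0.25, 0.25, 1, 1, 0.75, 0.25.
Right endpoints: 3.75, 4, 5, 6, 6.75, 7.
h(3.75) ≈ 3.6401, h(4) ≈ 3.7417, h(5) ≈ 4.1231, h(6) ≈ 4.4721, h(6.75) ≈ 4.7170, h(7) ≈ 4.7958.
Sum = Σ Δs_i · h(s_i).
Sum ≈ 15.1774.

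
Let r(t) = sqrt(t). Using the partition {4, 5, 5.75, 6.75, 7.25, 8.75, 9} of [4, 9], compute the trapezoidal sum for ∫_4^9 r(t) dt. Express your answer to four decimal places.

Subinterval widths: 1, 0.75, 1, 0.5, 1.5, 0.25.
r(4) ≈ 2.0000, r(5) ≈ 2.2361, r(5.75) ≈ 2.3979, r(6.75) ≈ 2.5981, r(7.25) ≈ 2.6926, r(8.75) ≈ 2.9580, r(9) ≈ 3.0000.
On each subinterval the trapezoid contributes (Δt_i/2)·[r(t_{i-1}) + r(t_i)].
Sum ≈ 12.6592.

12.6592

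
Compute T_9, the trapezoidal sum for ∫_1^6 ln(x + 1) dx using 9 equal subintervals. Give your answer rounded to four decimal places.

Δx = (6 − 1)/9 = 5/9.
f(1) ≈ 0.6931, f(14/9) ≈ 0.9383, f(19/9) ≈ 1.1350, f(8/3) ≈ 1.2993, f(29/9) ≈ 1.4404, f(34/9) ≈ 1.5640, f(13/3) ≈ 1.6740, f(44/9) ≈ 1.7731, f(49/9) ≈ 1.8632, f(6) ≈ 1.9459.
T_9 = (Δx/2)·[f(x_0) + 2f(x_1) + ... + 2f(x_{8}) + f(x_9)].
Sum ≈ 7.2259.

7.2259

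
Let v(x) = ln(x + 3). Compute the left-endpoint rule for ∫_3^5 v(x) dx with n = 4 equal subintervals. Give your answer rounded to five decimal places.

Δx = (5 − 3)/4 = 0.5.
Left endpoints: 3, 3.5, 4, 4.5.
v(3) ≈ 1.79176, v(3.5) ≈ 1.87180, v(4) ≈ 1.94591, v(4.5) ≈ 2.01490.
Sum = Δx · [v(3) + v(3.5) + v(4) + v(4.5)].
Sum ≈ 3.81219.

3.81219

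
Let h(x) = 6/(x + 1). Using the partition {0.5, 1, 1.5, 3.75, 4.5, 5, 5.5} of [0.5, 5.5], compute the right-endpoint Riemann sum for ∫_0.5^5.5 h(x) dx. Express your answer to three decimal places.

Subinterval widths: 0.5, 0.5, 2.25, 0.75, 0.5, 0.5.
Right endpoints: 1, 1.5, 3.75, 4.5, 5, 5.5.
h(1) = 3, h(1.5) = 2.4, h(3.75) = 24/19, h(4.5) = 12/11, h(5) = 1, h(5.5) = 12/13.
Sum = Σ Δx_i · h(x_i).
Sum ≈ 7.322.

7.322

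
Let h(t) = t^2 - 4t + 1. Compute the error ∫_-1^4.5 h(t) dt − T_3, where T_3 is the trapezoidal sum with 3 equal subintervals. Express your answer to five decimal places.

-3.08102

Exact integral: ∫_-1^4.5 h(t) dt ≈ -2.2916667.
T_3 ≈ 0.7893519.
Error ≈ -2.2916667 − 0.7893519 ≈ -3.08102.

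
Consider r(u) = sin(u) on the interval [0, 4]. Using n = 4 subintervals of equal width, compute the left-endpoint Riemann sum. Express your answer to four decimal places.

Δu = (4 − 0)/4 = 1.
Left endpoints: 0, 1, 2, 3.
r(0) ≈ 0.0000, r(1) ≈ 0.8415, r(2) ≈ 0.9093, r(3) ≈ 0.1411.
Sum = Δu · [r(0) + r(1) + r(2) + r(3)].
Sum ≈ 1.8919.

1.8919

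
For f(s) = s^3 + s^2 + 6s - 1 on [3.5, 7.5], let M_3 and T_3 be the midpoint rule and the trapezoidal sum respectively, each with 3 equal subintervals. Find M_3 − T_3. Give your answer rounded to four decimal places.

-31.1111

M_3 ≈ 997.462963.
T_3 ≈ 1028.574074.
M_3 − T_3 ≈ -31.1111.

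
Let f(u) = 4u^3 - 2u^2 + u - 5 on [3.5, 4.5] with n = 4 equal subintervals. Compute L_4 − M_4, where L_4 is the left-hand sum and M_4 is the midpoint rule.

L_4 = 205.0625.
M_4 = 226.59375.
L_4 − M_4 = -21.53125.

-21.53125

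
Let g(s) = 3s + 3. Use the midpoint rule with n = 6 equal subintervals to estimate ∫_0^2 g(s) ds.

Δs = (2 − 0)/6 = 1/3.
Midpoints: 1/6, 0.5, 5/6, 7/6, 1.5, 11/6.
g(1/6) = 3.5, g(0.5) = 4.5, g(5/6) = 5.5, g(7/6) = 6.5, g(1.5) = 7.5, g(11/6) = 8.5.
Sum = Δs · [g(1/6) + g(0.5) + g(5/6) + ...].
Sum = 12.

12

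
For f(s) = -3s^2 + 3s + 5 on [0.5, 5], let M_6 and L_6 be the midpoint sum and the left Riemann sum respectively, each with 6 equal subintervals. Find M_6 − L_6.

-20.8828125

M_6 = -64.6171875.
L_6 = -43.734375.
M_6 − L_6 = -20.8828125.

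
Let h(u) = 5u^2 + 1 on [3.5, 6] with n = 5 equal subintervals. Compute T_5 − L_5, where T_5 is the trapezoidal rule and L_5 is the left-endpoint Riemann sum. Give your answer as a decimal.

T_5 = 291.5625.
L_5 = 261.875.
T_5 − L_5 = 29.6875.

29.6875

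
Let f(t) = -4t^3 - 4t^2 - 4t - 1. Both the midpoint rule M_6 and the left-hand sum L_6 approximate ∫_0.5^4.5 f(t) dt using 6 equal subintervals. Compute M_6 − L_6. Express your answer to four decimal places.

M_6 ≈ -570.296296.
L_6 ≈ -432.074074.
M_6 − L_6 ≈ -138.2222.

-138.2222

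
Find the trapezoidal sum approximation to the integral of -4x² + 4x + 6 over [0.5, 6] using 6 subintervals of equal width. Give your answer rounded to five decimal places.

Δx = (6 − 0.5)/6 = 11/12.
f(0.5) = 7, f(17/12) = 131/36, f(7/3) = -58/9, f(3.25) = -23.25, f(25/6) = -421/9, f(61/12) = -2773/36, f(6) = -114.
T_6 = (Δx/2)·[f(x_0) + 2f(x_1) + ... + 2f(x_{5}) + f(x_6)].
Sum ≈ -186.41435.

-186.41435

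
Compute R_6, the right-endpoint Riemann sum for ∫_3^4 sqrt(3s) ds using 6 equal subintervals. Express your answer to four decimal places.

Δs = (4 − 3)/6 = 1/6.
Right endpoints: 19/6, 10/3, 3.5, 11/3, 23/6, 4.
f(19/6) ≈ 3.0822, f(10/3) ≈ 3.1623, f(3.5) ≈ 3.2404, f(11/3) ≈ 3.3166, f(23/6) ≈ 3.3912, f(4) ≈ 3.4641.
Sum = Δs · [f(19/6) + f(10/3) + f(3.5) + ...].
Sum ≈ 3.2761.

3.2761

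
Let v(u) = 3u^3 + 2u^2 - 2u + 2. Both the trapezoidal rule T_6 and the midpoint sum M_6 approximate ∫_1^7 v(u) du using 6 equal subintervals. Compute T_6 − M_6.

57

T_6 = 2030.
M_6 = 1973.
T_6 − M_6 = 57.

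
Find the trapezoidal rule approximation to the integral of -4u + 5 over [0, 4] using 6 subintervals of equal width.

Δu = (4 − 0)/6 = 2/3.
f(0) = 5, f(2/3) = 7/3, f(4/3) = -1/3, f(2) = -3, f(8/3) = -17/3, f(10/3) = -25/3, f(4) = -11.
T_6 = (Δu/2)·[f(u_0) + 2f(u_1) + ... + 2f(u_{5}) + f(u_6)].
Sum = -12.

-12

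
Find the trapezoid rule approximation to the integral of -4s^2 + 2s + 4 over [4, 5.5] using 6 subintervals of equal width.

-116.3125

Δs = (5.5 − 4)/6 = 0.25.
f(4) = -52, f(4.25) = -59.75, f(4.5) = -68, f(4.75) = -76.75, f(5) = -86, f(5.25) = -95.75, f(5.5) = -106.
T_6 = (Δs/2)·[f(s_0) + 2f(s_1) + ... + 2f(s_{5}) + f(s_6)].
Sum = -116.3125.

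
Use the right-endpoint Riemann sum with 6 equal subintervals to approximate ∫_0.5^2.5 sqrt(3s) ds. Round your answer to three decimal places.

4.402

Δs = (2.5 − 0.5)/6 = 1/3.
Right endpoints: 5/6, 7/6, 1.5, 11/6, 13/6, 2.5.
f(5/6) ≈ 1.581, f(7/6) ≈ 1.871, f(1.5) ≈ 2.121, f(11/6) ≈ 2.345, f(13/6) ≈ 2.550, f(2.5) ≈ 2.739.
Sum = Δs · [f(5/6) + f(7/6) + f(1.5) + ...].
Sum ≈ 4.402.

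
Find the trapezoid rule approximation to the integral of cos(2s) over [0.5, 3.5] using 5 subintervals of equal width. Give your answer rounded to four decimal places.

-0.0809

Δs = (3.5 − 0.5)/5 = 0.6.
f(0.5) ≈ 0.5403, f(1.1) ≈ -0.5885, f(1.7) ≈ -0.9668, f(2.3) ≈ -0.1122, f(2.9) ≈ 0.8855, f(3.5) ≈ 0.7539.
T_5 = (Δs/2)·[f(s_0) + 2f(s_1) + ... + 2f(s_{4}) + f(s_5)].
Sum ≈ -0.0809.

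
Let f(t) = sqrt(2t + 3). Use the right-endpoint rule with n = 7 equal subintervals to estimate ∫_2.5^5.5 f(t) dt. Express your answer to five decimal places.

Δt = (5.5 − 2.5)/7 = 3/7.
Right endpoints: 41/14, 47/14, 53/14, 59/14, 65/14, 71/14, 5.5.
f(41/14) ≈ 2.97610, f(47/14) ≈ 3.11677, f(53/14) ≈ 3.25137, f(59/14) ≈ 3.38062, f(65/14) ≈ 3.50510, f(71/14) ≈ 3.62531, f(5.5) ≈ 3.74166.
Sum = Δt · [f(41/14) + f(47/14) + f(53/14) + ...].
Sum ≈ 10.11297.

10.11297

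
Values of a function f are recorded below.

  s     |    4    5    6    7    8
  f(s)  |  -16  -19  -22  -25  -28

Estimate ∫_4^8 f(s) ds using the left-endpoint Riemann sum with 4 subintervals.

-82

Δs = 1.
Sum = 1·[(-16) + (-19) + (-22) + (-25)] = -82.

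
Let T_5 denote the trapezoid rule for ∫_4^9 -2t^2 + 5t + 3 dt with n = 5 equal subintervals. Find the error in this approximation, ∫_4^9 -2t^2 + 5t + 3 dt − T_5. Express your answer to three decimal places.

1.667

Exact integral: ∫_4^9 f(t) dt ≈ -265.83333.
T_5 = -267.5.
Error ≈ -265.83333 − (-267.5) ≈ 1.667.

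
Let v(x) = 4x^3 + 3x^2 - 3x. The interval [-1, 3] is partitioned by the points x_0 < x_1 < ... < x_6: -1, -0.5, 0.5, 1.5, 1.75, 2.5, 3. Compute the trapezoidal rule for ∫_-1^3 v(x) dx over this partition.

Subinterval widths: 0.5, 1, 1, 0.25, 0.75, 0.5.
v(-1) = 2, v(-0.5) = 1.75, v(0.5) = -0.25, v(1.5) = 15.75, v(1.75) = 25.375, v(2.5) = 73.75, v(3) = 126.
On each subinterval the trapezoid contributes (Δx_i/2)·[v(x_{i-1}) + v(x_i)].
Sum = 101.6875.

101.6875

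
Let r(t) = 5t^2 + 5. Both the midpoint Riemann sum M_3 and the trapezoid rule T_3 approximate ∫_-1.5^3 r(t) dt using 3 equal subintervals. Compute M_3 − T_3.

-12.65625

M_3 = 68.90625.
T_3 = 81.5625.
M_3 − T_3 = -12.65625.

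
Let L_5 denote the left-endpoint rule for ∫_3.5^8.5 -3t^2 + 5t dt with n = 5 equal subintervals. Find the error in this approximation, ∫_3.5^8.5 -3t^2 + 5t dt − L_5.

Exact integral: ∫_3.5^8.5 f(t) dt = -421.25.
L_5 = -346.25.
Error = -421.25 − (-346.25) = -75.

-75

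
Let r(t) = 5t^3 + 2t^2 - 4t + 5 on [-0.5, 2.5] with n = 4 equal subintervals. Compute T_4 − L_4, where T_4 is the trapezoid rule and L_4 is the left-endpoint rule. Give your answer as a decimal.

29.53125

T_4 = 67.03125.
L_4 = 37.5.
T_4 − L_4 = 29.53125.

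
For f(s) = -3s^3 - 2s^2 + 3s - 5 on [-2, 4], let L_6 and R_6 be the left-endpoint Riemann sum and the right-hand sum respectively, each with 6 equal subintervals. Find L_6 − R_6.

L_6 = -140.
R_6 = -362.
L_6 − R_6 = 222.

222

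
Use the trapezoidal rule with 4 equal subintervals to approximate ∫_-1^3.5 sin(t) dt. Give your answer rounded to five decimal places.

Δt = (3.5 − (-1))/4 = 1.125.
f(-1) ≈ -0.84147, f(0.125) ≈ 0.12467, f(1.25) ≈ 0.94898, f(2.375) ≈ 0.69369, f(3.5) ≈ -0.35078.
T_4 = (Δt/2)·[f(t_0) + 2f(t_1) + 2f(t_2) + 2f(t_3) + f(t_4)].
Sum ≈ 1.31762.

1.31762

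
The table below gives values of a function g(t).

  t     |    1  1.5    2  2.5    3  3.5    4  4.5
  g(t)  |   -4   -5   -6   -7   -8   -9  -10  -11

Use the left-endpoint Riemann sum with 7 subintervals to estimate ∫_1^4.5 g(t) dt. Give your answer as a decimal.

-24.5

Δt = 0.5.
Sum = 0.5·[(-4) + (-5) + (-6) + (-7) + (-8) + (-9) + (-10)] = -24.5.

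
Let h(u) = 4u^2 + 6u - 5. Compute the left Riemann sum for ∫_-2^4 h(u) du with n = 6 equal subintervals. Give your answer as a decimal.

Δu = (4 − (-2))/6 = 1.
Left endpoints: -2, -1, 0, 1, 2, 3.
h(-2) = -1, h(-1) = -7, h(0) = -5, h(1) = 5, h(2) = 23, h(3) = 49.
Sum = Δu · [h(-2) + h(-1) + h(0) + ...].
Sum = 64.

64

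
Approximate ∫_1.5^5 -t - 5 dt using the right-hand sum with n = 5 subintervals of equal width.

Δt = (5 − 1.5)/5 = 0.7.
Right endpoints: 2.2, 2.9, 3.6, 4.3, 5.
f(2.2) = -7.2, f(2.9) = -7.9, f(3.6) = -8.6, f(4.3) = -9.3, f(5) = -10.
Sum = Δt · [f(2.2) + f(2.9) + f(3.6) + f(4.3) + f(5)].
Sum = -30.1.

-30.1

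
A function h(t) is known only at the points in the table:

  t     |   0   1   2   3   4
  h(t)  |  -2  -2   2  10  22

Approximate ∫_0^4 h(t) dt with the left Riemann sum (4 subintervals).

8

Δt = 1.
Sum = 1·[(-2) + (-2) + 2 + 10] = 8.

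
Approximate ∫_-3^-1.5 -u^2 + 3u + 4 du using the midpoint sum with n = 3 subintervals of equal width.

-11.96875

Δu = (-1.5 − (-3))/3 = 0.5.
Midpoints: -2.75, -2.25, -1.75.
f(-2.75) = -11.8125, f(-2.25) = -7.8125, f(-1.75) = -4.3125.
Sum = Δu · [f(-2.75) + f(-2.25) + f(-1.75)].
Sum = -11.96875.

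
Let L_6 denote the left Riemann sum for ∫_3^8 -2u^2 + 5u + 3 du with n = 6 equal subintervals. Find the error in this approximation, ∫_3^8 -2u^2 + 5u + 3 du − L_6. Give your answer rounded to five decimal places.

-34.25926

Exact integral: ∫_3^8 f(u) du ≈ -170.8333333.
L_6 ≈ -136.5740741.
Error ≈ -170.8333333 − (-136.5740741) ≈ -34.25926.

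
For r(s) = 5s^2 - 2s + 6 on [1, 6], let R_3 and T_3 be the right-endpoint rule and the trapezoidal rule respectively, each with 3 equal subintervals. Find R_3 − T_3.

R_3 ≈ 502.40740741.
T_3 ≈ 364.90740741.
R_3 − T_3 = 137.5.

137.5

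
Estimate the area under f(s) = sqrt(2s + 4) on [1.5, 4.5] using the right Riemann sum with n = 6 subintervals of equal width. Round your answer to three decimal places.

9.688

Δs = (4.5 − 1.5)/6 = 0.5.
Right endpoints: 2, 2.5, 3, 3.5, 4, 4.5.
f(2) ≈ 2.828, f(2.5) ≈ 3.000, f(3) ≈ 3.162, f(3.5) ≈ 3.317, f(4) ≈ 3.464, f(4.5) ≈ 3.606.
Sum = Δs · [f(2) + f(2.5) + f(3) + ...].
Sum ≈ 9.688.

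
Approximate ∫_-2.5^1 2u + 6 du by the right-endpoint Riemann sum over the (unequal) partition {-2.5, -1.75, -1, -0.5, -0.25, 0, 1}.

18.25

Subinterval widths: 0.75, 0.75, 0.5, 0.25, 0.25, 1.
Right endpoints: -1.75, -1, -0.5, -0.25, 0, 1.
f(-1.75) = 2.5, f(-1) = 4, f(-0.5) = 5, f(-0.25) = 5.5, f(0) = 6, f(1) = 8.
Sum = Σ Δu_i · f(u_i).
Sum = 18.25.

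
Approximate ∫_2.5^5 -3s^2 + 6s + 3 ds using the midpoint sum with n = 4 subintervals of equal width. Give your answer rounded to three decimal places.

Δs = (5 − 2.5)/4 = 0.625.
Midpoints: 2.8125, 3.4375, 4.0625, 4.6875.
f(2.8125) = -3.85546875, f(3.4375) = -11.82421875, f(4.0625) = -22.13671875, f(4.6875) = -34.79296875.
Sum = Δs · [f(2.8125) + f(3.4375) + f(4.0625) + f(4.6875)].
Sum ≈ -45.381.

-45.381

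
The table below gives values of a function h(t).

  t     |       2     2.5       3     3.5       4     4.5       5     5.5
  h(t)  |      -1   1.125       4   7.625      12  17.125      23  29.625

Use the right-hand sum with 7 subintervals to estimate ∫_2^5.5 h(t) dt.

Δt = 0.5.
Sum = 0.5·[1.125 + 4 + 7.625 + 12 + 17.125 + 23 + 29.625] = 47.25.

47.25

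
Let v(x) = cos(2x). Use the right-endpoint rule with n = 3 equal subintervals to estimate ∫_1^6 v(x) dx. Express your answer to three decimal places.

1.166

Δx = (6 − 1)/3 = 5/3.
Right endpoints: 8/3, 13/3, 6.
v(8/3) ≈ 0.582, v(13/3) ≈ -0.726, v(6) ≈ 0.844.
Sum = Δx · [v(8/3) + v(13/3) + v(6)].
Sum ≈ 1.166.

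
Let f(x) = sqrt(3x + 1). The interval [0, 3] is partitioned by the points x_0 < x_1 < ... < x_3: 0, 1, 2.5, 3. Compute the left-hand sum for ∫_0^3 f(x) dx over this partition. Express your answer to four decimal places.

5.4577

Subinterval widths: 1, 1.5, 0.5.
Left endpoints: 0, 1, 2.5.
f(0) ≈ 1.0000, f(1) ≈ 2.0000, f(2.5) ≈ 2.9155.
Sum = Σ Δx_i · f(x_i).
Sum ≈ 5.4577.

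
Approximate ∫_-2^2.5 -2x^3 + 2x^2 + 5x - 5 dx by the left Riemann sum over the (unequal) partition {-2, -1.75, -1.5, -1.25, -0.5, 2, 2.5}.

-18.828125

Subinterval widths: 0.25, 0.25, 0.25, 0.75, 2.5, 0.5.
Left endpoints: -2, -1.75, -1.5, -1.25, -0.5, 2.
f(-2) = 9, f(-1.75) = 3.09375, f(-1.5) = -1.25, f(-1.25) = -4.21875, f(-0.5) = -6.75, f(2) = -3.
Sum = Σ Δx_i · f(x_i).
Sum = -18.828125.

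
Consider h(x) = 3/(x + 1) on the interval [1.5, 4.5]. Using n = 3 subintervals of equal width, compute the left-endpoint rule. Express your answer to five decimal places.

Δx = (4.5 − 1.5)/3 = 1.
Left endpoints: 1.5, 2.5, 3.5.
h(1.5) = 1.2, h(2.5) = 6/7, h(3.5) = 2/3.
Sum = Δx · [h(1.5) + h(2.5) + h(3.5)].
Sum ≈ 2.72381.

2.72381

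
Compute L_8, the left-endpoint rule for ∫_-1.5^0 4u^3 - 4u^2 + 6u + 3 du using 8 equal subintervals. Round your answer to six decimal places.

Δu = (0 − (-1.5))/8 = 0.1875.
Left endpoints: -1.5, -1.3125, -1.125, -0.9375, -0.75, -0.5625, -0.375, -0.1875.
f(-1.5) = -28.5, f(-1.3125) = -21309/1024, f(-1.125) = -14.5078125, f(-0.9375) = -9663/1024, f(-0.75) = -5.4375, f(-0.5625) = -2409/1024, f(-0.375) = -0.0234375, f(-0.1875) = 1749/1024.
Sum = Δu · [f(-1.5) + f(-1.3125) + f(-1.125) + ...].
Sum ≈ -14.879883.

-14.879883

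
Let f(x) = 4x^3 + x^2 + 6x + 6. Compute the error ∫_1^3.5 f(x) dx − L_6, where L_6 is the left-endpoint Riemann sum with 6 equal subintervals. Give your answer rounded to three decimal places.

38.339

Exact integral: ∫_1^3.5 f(x) dx ≈ 211.77083.
L_6 ≈ 173.43171.
Error ≈ 211.77083 − 173.43171 ≈ 38.339.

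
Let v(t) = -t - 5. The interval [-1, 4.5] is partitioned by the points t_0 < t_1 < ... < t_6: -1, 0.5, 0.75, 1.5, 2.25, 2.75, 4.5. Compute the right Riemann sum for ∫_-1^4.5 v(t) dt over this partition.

Subinterval widths: 1.5, 0.25, 0.75, 0.75, 0.5, 1.75.
Right endpoints: 0.5, 0.75, 1.5, 2.25, 2.75, 4.5.
v(0.5) = -5.5, v(0.75) = -5.75, v(1.5) = -6.5, v(2.25) = -7.25, v(2.75) = -7.75, v(4.5) = -9.5.
Sum = Σ Δt_i · v(t_i).
Sum = -40.5.

-40.5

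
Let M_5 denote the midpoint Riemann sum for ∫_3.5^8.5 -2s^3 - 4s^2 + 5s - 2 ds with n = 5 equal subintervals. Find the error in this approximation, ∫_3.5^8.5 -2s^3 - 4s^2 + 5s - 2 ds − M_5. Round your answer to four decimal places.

-16.6667

Exact integral: ∫_3.5^8.5 f(s) ds ≈ -3156.666667.
M_5 = -3140.
Error ≈ -3156.666667 − (-3140) ≈ -16.6667.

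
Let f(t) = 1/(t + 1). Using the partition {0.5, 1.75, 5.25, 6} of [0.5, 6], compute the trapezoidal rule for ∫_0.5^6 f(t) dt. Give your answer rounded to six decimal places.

1.673874

Subinterval widths: 1.25, 3.5, 0.75.
f(0.5) = 2/3, f(1.75) = 4/11, f(5.25) = 0.16, f(6) = 1/7.
On each subinterval the trapezoid contributes (Δt_i/2)·[f(t_{i-1}) + f(t_i)].
Sum ≈ 1.673874.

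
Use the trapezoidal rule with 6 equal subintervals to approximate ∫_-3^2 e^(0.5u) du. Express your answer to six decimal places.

Δu = (2 − (-3))/6 = 5/6.
f(-3) ≈ 0.223130, f(-13/6) ≈ 0.338465, f(-4/3) ≈ 0.513417, f(-0.5) ≈ 0.778801, f(1/3) ≈ 1.181360, f(7/6) ≈ 1.792002, f(2) ≈ 2.718282.
T_6 = (Δu/2)·[f(u_0) + 2f(u_1) + ... + 2f(u_{5}) + f(u_6)].
Sum ≈ 5.062293.

5.062293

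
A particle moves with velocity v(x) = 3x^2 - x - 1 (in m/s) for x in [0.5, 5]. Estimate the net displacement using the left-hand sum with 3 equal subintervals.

Δx = (5 − 0.5)/3 = 1.5.
Left endpoints: 0.5, 2, 3.5.
v(0.5) = -0.75, v(2) = 9, v(3.5) = 32.25.
Sum = Δx · [v(0.5) + v(2) + v(3.5)].
Sum = 60.75.

60.75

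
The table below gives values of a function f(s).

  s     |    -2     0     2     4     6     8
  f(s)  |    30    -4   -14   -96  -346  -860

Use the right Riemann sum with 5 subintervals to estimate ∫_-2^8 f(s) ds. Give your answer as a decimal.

-2640

Δs = 2.
Sum = 2·[(-4) + (-14) + (-96) + (-346) + (-860)] = -2640.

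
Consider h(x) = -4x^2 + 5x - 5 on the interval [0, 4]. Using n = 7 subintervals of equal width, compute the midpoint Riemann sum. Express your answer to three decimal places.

-64.898

Δx = (4 − 0)/7 = 4/7.
Midpoints: 2/7, 6/7, 10/7, 2, 18/7, 22/7, 26/7.
h(2/7) = -191/49, h(6/7) = -179/49, h(10/7) = -295/49, h(2) = -11, h(18/7) = -911/49, h(22/7) = -1411/49, h(26/7) = -2039/49.
Sum = Δx · [h(2/7) + h(6/7) + h(10/7) + ...].
Sum ≈ -64.898.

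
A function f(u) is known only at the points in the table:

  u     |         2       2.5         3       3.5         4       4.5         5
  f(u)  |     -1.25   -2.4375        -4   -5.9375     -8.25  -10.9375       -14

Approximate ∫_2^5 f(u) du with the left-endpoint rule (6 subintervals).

-16.40625

Δu = 0.5.
Sum = 0.5·[(-1.25) + (-2.4375) + (-4) + (-5.9375) + (-8.25) + (-10.9375)] = -16.40625.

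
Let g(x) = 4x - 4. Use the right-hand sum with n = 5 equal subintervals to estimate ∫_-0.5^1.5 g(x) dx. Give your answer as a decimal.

-2.4

Δx = (1.5 − (-0.5))/5 = 0.4.
Right endpoints: -0.1, 0.3, 0.7, 1.1, 1.5.
g(-0.1) = -4.4, g(0.3) = -2.8, g(0.7) = -1.2, g(1.1) = 0.4, g(1.5) = 2.
Sum = Δx · [g(-0.1) + g(0.3) + g(0.7) + g(1.1) + g(1.5)].
Sum = -2.4.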